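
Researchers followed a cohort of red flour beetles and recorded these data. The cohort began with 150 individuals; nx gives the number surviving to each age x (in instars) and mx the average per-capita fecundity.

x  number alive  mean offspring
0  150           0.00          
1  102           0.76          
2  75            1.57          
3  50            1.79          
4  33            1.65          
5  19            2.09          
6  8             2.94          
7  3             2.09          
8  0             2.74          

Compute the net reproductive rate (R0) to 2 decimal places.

lx = nx/n0 = nx/150: 1, 0.68, 0.5, 0.33333…, 0.22, 0.12667…, 0.05333…, 0.02, 0
lx·mx by age: 0, 0.5168, 0.785, 0.596667…, 0.363, 0.264733…, 0.1568…, 0.0418, 0
R0 = Σ lx·mx = 2.7248… → 2.72

2.72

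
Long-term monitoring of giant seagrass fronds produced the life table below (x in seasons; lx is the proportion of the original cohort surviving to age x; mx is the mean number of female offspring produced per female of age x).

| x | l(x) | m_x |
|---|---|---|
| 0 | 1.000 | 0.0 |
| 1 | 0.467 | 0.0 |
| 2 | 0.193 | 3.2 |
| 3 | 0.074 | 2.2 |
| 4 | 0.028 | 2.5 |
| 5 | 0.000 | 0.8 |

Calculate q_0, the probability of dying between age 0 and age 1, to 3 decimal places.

q_0 = (l_0 − l_1) / l_0 = (1 − 0.467) / 1
     = 0.533 / 1 = 0.533 → 0.533

0.533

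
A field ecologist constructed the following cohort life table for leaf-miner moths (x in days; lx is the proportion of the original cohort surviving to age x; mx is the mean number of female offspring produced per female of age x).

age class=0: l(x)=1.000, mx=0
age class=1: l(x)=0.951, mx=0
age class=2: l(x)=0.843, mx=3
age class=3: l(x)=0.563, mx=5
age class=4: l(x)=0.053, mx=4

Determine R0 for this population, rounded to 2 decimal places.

lx·mx by age: 0, 0, 2.529, 2.815, 0.212
R0 = Σ lx·mx = 5.556 → 5.56

5.56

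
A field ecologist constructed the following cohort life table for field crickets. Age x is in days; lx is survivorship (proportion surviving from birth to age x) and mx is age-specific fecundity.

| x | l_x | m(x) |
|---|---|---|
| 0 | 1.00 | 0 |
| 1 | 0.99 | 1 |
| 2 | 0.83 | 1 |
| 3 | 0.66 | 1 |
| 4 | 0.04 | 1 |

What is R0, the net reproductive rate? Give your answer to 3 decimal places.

2.520

lx·mx by age: 0, 0.99, 0.83, 0.66, 0.04
R0 = Σ lx·mx = 2.52 → 2.520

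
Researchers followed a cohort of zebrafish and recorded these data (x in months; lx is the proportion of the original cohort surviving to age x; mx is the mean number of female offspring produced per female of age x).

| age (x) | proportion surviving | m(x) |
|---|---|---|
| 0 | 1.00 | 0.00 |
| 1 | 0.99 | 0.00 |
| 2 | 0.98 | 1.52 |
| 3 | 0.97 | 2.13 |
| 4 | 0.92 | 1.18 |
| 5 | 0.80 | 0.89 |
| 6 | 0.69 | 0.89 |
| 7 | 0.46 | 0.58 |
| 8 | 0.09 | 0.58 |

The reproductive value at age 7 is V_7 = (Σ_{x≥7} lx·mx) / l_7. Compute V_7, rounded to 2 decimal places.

lx·mx for x ≥ 7: 0.2668, 0.0522 → sum = 0.319
V_7 = 0.319 / l_7 = 0.319 / 0.46 = 0.693478… → 0.69

0.69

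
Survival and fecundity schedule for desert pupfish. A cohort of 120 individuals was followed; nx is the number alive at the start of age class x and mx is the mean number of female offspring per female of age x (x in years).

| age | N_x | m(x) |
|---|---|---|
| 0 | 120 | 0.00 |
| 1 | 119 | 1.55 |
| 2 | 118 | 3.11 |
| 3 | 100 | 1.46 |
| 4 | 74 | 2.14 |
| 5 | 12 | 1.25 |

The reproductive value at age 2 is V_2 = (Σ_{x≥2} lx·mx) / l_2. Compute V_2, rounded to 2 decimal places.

5.82

lx = nx/n0 = nx/120: 1, 0.99167…, 0.98333…, 0.83333…, 0.61667…, 0.1
lx·mx for x ≥ 2: 3.058167…, 1.216667…, 1.319667…, 0.125 → sum = 5.7195…
V_2 = 5.7195… / l_2 = 5.7195… / 0.983333… = 5.816441… → 5.82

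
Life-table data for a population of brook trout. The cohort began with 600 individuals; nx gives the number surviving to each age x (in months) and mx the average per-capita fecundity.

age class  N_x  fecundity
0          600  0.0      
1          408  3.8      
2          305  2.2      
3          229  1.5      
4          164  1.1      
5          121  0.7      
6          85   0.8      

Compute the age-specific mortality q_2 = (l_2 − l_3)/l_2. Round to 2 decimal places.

0.25

lx = nx/n0 = nx/600: 1, 0.68, 0.50833…, 0.38167…, 0.27333…, 0.20167…, 0.14167…
q_2 = (l_2 − l_3) / l_2 = (0.508333… − 0.381667…) / 0.508333…
     = 0.126667… / 0.508333… = 0.24918… → 0.25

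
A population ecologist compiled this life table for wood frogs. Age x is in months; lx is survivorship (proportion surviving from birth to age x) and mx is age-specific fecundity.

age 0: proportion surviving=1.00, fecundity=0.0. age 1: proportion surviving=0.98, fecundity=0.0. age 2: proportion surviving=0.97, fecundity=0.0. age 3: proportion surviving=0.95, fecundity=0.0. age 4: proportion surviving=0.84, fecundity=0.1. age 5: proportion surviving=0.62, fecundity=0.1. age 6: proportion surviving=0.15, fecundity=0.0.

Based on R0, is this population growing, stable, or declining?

R0 = Σ lx·mx = 0 + 0 + 0 + 0 + 0.084 + 0.062 + 0 = 0.146
R0 < 1, so the population is declining.

declining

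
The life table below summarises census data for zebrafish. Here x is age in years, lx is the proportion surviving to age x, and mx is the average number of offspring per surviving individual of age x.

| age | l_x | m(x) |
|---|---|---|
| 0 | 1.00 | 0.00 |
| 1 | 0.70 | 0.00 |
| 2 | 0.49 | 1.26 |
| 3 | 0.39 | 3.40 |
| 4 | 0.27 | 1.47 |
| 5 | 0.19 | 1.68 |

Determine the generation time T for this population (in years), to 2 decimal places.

lx·mx: 0, 0, 0.6174, 1.326, 0.3969, 0.3192 → R0 = 2.6595
x·lx·mx: 0, 0, 1.2348, 3.978, 1.5876, 1.596 → Σ = 8.3964
T = 8.3964 / 2.6595 = 3.157135… → 3.16

3.16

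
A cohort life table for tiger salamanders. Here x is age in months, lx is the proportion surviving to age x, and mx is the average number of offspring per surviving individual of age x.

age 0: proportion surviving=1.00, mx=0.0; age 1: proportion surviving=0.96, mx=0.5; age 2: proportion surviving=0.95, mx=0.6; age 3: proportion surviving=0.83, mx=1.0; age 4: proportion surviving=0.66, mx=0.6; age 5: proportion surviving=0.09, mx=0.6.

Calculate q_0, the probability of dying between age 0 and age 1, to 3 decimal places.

q_0 = (l_0 − l_1) / l_0 = (1 − 0.96) / 1
     = 0.04 / 1 = 0.04 → 0.040

0.040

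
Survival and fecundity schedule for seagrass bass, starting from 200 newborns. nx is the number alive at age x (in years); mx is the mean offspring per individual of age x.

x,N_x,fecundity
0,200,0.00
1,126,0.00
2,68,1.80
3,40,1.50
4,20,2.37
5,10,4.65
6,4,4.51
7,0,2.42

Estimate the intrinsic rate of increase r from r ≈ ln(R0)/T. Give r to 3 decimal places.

0.119

lx = nx/n0 = nx/200: 1, 0.63, 0.34, 0.2, 0.1, 0.05, 0.02, 0
R0 = Σ lx·mx = 0 + 0 + 0.612 + 0.3 + 0.237 + 0.2325 + 0.0902 + 0 = 1.4717
Σ x·lx·mx = 4.7757; T = 4.7757/1.4717 = 3.24502…
r ≈ ln(R0)/T = ln(1.4717)/3.24502… = 0.11908… → 0.119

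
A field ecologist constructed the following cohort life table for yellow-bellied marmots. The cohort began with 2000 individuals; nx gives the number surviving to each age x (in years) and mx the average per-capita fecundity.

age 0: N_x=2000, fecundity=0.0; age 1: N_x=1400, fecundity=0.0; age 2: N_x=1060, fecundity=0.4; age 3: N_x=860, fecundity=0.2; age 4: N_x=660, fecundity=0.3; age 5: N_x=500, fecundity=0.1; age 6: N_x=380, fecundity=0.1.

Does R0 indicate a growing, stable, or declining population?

lx = nx/n0 = nx/2000: 1, 0.7, 0.53, 0.43, 0.33, 0.25, 0.19
R0 = Σ lx·mx = 0 + 0 + 0.212 + 0.086 + 0.099 + 0.025 + 0.019 = 0.441
R0 < 1, so the population is declining.

declining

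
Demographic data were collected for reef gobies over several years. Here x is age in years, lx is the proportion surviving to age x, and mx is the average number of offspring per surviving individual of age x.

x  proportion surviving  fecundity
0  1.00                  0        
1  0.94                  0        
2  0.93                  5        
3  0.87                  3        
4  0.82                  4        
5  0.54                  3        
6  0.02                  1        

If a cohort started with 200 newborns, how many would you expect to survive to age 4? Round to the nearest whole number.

Expected survivors = N0 · l_4 = 200 × 0.82 = 164 → 164

164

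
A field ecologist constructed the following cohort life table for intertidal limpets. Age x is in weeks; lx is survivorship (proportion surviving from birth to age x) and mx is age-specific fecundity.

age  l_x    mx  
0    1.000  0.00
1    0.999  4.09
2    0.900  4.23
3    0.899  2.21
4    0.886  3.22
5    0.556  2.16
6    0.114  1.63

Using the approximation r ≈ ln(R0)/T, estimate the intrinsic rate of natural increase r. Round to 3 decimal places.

R0 = Σ lx·mx = 0 + 4.08591 + 3.807 + 1.98679 + 2.85292 + 1.20096 + 0.18582 = 14.1194
Σ x·lx·mx = 36.19168; T = 36.19168/14.1194 = 2.56326…
r ≈ ln(R0)/T = ln(14.1194)/2.56326… = 1.03288… → 1.033

1.033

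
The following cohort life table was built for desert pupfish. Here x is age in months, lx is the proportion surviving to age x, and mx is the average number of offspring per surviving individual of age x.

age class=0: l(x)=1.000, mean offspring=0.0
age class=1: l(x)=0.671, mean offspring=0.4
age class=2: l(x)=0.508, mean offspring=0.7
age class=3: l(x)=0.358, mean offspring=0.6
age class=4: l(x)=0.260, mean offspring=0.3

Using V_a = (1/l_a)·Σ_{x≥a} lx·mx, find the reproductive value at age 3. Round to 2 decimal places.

lx·mx for x ≥ 3: 0.2148, 0.078 → sum = 0.2928
V_3 = 0.2928 / l_3 = 0.2928 / 0.358 = 0.817877… → 0.82

0.82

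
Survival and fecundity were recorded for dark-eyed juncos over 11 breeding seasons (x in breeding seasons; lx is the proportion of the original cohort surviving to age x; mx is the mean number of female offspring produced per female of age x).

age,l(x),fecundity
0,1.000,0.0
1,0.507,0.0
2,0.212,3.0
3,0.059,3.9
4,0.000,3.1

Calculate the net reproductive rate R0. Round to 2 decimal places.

0.87

lx·mx by age: 0, 0, 0.636, 0.2301, 0
R0 = Σ lx·mx = 0.8661 → 0.87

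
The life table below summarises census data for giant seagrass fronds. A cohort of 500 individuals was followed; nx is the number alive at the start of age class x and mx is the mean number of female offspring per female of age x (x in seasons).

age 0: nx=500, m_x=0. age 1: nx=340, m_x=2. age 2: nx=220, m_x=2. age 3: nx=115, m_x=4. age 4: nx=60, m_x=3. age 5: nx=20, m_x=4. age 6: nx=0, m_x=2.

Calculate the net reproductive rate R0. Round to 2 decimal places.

lx = nx/n0 = nx/500: 1, 0.68, 0.44, 0.23, 0.12, 0.04, 0
lx·mx by age: 0, 1.36, 0.88, 0.92, 0.36, 0.16, 0
R0 = Σ lx·mx = 3.68 → 3.68

3.68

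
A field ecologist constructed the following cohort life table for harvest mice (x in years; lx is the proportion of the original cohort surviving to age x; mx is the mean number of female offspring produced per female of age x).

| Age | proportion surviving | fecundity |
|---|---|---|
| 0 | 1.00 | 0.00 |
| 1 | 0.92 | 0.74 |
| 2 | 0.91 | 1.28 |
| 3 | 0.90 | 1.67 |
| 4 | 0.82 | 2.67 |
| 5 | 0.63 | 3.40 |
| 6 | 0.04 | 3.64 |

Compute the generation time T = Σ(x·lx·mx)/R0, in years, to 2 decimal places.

lx·mx: 0, 0.6808, 1.1648, 1.503, 2.1894, 2.142, 0.1456 → R0 = 7.8256
x·lx·mx: 0, 0.6808, 2.3296, 4.509, 8.7576, 10.71, 0.8736 → Σ = 27.8606
T = 27.8606 / 7.8256 = 3.560187… → 3.56

3.56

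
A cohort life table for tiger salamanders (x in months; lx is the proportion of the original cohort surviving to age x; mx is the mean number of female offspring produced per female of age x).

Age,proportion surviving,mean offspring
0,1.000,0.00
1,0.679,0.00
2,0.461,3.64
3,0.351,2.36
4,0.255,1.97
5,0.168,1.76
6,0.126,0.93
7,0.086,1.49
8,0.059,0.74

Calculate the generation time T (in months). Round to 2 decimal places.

lx·mx: 0, 0, 1.67804, 0.82836, 0.50235, 0.29568, 0.11718, 0.12814, 0.04366 → R0 = 3.59341
x·lx·mx: 0, 0, 3.35608, 2.48508, 2.0094, 1.4784, 0.70308, 0.89698, 0.34928 → Σ = 11.2783
T = 11.2783 / 3.59341 = 3.138607… → 3.14

3.14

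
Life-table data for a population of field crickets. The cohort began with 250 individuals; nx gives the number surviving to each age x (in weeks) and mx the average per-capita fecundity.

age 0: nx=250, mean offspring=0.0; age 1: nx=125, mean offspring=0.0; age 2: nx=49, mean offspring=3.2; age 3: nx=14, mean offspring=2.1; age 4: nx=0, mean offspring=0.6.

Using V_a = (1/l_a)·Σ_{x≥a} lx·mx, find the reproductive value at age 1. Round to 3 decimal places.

1.490

lx = nx/n0 = nx/250: 1, 0.5, 0.196, 0.056, 0
lx·mx for x ≥ 1: 0, 0.6272, 0.1176, 0 → sum = 0.7448
V_1 = 0.7448 / l_1 = 0.7448 / 0.5 = 1.4896 → 1.490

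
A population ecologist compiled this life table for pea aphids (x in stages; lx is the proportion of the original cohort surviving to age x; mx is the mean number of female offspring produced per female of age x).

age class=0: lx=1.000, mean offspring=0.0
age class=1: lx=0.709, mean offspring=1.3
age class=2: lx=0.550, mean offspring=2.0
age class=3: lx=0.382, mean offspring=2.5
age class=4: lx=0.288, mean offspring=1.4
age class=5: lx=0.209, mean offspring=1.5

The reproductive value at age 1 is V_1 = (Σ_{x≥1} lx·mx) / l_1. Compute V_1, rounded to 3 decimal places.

lx·mx for x ≥ 1: 0.9217, 1.1, 0.955, 0.4032, 0.3135 → sum = 3.6934
V_1 = 3.6934 / l_1 = 3.6934 / 0.709 = 5.209309… → 5.209

5.209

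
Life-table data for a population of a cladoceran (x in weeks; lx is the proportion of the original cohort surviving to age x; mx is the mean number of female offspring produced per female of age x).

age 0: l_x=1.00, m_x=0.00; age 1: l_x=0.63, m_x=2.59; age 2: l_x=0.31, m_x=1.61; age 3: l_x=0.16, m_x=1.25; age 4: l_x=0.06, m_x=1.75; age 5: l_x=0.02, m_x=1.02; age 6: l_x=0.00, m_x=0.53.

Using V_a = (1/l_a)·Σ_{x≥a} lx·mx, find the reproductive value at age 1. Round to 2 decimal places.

3.90

lx·mx for x ≥ 1: 1.6317, 0.4991, 0.2, 0.105, 0.0204, 0 → sum = 2.4562
V_1 = 2.4562 / l_1 = 2.4562 / 0.63 = 3.89873… → 3.90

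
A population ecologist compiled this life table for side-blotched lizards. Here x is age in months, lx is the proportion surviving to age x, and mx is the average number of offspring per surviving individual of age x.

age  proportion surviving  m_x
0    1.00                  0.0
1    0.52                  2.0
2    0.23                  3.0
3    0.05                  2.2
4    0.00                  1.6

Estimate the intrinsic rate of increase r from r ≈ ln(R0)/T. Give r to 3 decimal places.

R0 = Σ lx·mx = 0 + 1.04 + 0.69 + 0.11 + 0 = 1.84
Σ x·lx·mx = 2.75; T = 2.75/1.84 = 1.49457…
r ≈ ln(R0)/T = ln(1.84)/1.49457… = 0.40799… → 0.408

0.408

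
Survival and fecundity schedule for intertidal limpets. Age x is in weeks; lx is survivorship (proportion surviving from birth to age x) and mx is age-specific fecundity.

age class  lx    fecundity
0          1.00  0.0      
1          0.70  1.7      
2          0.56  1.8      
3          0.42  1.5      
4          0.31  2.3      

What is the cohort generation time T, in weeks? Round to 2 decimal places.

lx·mx: 0, 1.19, 1.008, 0.63, 0.713 → R0 = 3.541
x·lx·mx: 0, 1.19, 2.016, 1.89, 2.852 → Σ = 7.948
T = 7.948 / 3.541 = 2.244564… → 2.24

2.24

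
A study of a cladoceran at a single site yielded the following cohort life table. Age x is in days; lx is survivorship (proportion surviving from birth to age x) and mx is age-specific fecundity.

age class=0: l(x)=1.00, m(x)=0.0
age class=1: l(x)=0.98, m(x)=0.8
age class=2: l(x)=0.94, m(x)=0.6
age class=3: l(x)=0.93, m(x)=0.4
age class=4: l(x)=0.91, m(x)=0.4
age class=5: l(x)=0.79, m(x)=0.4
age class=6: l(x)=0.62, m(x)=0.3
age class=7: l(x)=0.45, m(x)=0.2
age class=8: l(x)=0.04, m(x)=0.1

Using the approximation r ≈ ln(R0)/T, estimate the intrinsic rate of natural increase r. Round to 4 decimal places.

0.3369

R0 = Σ lx·mx = 0 + 0.784 + 0.564 + 0.372 + 0.364 + 0.316 + 0.186 + 0.09 + 0.004 = 2.68
Σ x·lx·mx = 7.842; T = 7.842/2.68 = 2.92612…
r ≈ ln(R0)/T = ln(2.68)/2.92612… = 0.336902… → 0.3369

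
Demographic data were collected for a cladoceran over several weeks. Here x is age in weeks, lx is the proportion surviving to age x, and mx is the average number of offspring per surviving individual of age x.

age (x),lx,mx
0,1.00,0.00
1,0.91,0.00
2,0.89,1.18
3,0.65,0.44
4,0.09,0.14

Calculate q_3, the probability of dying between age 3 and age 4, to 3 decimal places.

q_3 = (l_3 − l_4) / l_3 = (0.65 − 0.09) / 0.65
     = 0.56 / 0.65 = 0.861538… → 0.862

0.862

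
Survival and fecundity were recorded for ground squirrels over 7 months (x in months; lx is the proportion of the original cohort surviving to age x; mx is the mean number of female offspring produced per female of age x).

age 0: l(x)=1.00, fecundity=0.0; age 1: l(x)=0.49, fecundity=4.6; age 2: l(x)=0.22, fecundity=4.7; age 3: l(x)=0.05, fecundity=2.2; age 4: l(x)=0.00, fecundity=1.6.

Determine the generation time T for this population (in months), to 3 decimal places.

lx·mx: 0, 2.254, 1.034, 0.11, 0 → R0 = 3.398
x·lx·mx: 0, 2.254, 2.068, 0.33, 0 → Σ = 4.652
T = 4.652 / 3.398 = 1.369041… → 1.369

1.369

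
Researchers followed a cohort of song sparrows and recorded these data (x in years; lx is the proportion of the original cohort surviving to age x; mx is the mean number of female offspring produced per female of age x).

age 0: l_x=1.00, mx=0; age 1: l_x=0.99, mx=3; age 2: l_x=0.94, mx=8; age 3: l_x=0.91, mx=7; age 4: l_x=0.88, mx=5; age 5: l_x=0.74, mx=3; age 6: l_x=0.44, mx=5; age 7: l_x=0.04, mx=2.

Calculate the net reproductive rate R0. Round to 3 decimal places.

lx·mx by age: 0, 2.97, 7.52, 6.37, 4.4, 2.22, 2.2, 0.08
R0 = Σ lx·mx = 25.76 → 25.760

25.760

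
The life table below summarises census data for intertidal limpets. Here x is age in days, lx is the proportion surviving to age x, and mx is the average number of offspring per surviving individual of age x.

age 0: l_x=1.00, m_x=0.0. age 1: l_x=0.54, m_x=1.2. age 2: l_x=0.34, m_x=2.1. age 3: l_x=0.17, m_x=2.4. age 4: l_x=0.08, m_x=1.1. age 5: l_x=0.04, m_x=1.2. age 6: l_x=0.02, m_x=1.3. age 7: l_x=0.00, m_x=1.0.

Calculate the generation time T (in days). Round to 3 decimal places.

lx·mx: 0, 0.648, 0.714, 0.408, 0.088, 0.048, 0.026, 0 → R0 = 1.932
x·lx·mx: 0, 0.648, 1.428, 1.224, 0.352, 0.24, 0.156, 0 → Σ = 4.048
T = 4.048 / 1.932 = 2.095238… → 2.095

2.095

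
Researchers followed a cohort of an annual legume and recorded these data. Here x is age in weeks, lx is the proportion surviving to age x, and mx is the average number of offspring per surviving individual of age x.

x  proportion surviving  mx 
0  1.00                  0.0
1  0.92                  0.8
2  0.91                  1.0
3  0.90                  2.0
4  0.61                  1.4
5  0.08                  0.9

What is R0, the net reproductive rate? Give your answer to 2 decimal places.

lx·mx by age: 0, 0.736, 0.91, 1.8, 0.854, 0.072
R0 = Σ lx·mx = 4.372 → 4.37

4.37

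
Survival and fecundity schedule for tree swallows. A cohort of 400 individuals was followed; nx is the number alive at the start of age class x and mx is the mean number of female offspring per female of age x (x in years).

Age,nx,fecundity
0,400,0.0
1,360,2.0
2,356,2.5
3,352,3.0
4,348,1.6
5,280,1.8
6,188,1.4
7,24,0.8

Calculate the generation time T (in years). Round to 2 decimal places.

3.03

lx = nx/n0 = nx/400: 1, 0.9, 0.89, 0.88, 0.87, 0.7, 0.47, 0.06
lx·mx: 0, 1.8, 2.225, 2.64, 1.392, 1.26, 0.658, 0.048 → R0 = 10.023
x·lx·mx: 0, 1.8, 4.45, 7.92, 5.568, 6.3, 3.948, 0.336 → Σ = 30.322
T = 30.322 / 10.023 = 3.025242… → 3.03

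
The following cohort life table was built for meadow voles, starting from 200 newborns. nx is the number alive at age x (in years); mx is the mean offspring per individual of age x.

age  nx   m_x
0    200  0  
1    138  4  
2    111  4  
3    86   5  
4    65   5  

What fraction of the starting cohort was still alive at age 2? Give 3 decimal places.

0.555

l_2 = n_2/n_0 = 111/200 = 0.555 → 0.555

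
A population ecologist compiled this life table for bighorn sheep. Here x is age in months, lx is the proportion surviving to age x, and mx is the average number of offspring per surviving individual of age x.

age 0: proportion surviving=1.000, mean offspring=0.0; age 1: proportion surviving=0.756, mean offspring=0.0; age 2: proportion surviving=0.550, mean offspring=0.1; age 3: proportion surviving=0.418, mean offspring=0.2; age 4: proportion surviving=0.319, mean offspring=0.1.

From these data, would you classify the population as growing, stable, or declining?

R0 = Σ lx·mx = 0 + 0 + 0.055 + 0.0836 + 0.0319 = 0.1705
R0 < 1, so the population is declining.

declining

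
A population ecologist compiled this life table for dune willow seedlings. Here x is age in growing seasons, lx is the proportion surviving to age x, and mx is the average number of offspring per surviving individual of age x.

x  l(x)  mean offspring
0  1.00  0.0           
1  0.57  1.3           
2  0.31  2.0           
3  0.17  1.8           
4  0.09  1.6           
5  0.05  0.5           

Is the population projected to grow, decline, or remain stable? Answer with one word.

growing

R0 = Σ lx·mx = 0 + 0.741 + 0.62 + 0.306 + 0.144 + 0.025 = 1.836
R0 > 1, so the population is growing.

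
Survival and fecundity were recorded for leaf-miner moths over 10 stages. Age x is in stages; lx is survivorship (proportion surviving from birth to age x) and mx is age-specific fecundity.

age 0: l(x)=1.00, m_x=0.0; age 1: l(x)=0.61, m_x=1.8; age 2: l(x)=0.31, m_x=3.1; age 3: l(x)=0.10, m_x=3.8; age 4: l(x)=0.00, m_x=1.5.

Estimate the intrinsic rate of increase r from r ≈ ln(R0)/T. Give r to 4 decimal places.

R0 = Σ lx·mx = 0 + 1.098 + 0.961 + 0.38 + 0 = 2.439
Σ x·lx·mx = 4.16; T = 4.16/2.439 = 1.70562…
r ≈ ln(R0)/T = ln(2.439)/1.70562… = 0.522736… → 0.5227

0.5227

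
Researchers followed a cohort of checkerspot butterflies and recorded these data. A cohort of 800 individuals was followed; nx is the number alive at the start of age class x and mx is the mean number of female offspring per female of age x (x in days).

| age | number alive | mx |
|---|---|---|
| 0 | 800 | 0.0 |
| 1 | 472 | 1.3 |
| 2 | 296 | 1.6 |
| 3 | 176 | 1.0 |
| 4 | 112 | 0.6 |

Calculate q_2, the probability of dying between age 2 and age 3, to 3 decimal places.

0.405

lx = nx/n0 = nx/800: 1, 0.59, 0.37, 0.22, 0.14
q_2 = (l_2 − l_3) / l_2 = (0.37 − 0.22) / 0.37
     = 0.15 / 0.37 = 0.405405… → 0.405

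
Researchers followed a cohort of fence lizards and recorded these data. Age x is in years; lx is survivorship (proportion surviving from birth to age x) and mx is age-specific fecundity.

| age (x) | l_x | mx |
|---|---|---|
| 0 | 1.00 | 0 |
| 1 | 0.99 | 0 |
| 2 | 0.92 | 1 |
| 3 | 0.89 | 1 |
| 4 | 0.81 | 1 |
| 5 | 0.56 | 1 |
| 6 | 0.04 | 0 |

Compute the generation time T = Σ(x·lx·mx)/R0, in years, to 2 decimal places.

lx·mx: 0, 0, 0.92, 0.89, 0.81, 0.56, 0 → R0 = 3.18
x·lx·mx: 0, 0, 1.84, 2.67, 3.24, 2.8, 0 → Σ = 10.55
T = 10.55 / 3.18 = 3.31761… → 3.32

3.32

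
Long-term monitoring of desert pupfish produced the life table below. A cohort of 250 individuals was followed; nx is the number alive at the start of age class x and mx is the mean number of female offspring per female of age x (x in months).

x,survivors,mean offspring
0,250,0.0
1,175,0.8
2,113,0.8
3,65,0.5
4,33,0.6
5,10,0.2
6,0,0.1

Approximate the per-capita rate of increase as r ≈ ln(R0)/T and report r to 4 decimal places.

0.0729

lx = nx/n0 = nx/250: 1, 0.7, 0.452, 0.26, 0.132, 0.04, 0
R0 = Σ lx·mx = 0 + 0.56 + 0.3616 + 0.13 + 0.0792 + 0.008 + 0 = 1.1388
Σ x·lx·mx = 2.03; T = 2.03/1.1388 = 1.78258…
r ≈ ln(R0)/T = ln(1.1388)/1.78258… = 0.072914… → 0.0729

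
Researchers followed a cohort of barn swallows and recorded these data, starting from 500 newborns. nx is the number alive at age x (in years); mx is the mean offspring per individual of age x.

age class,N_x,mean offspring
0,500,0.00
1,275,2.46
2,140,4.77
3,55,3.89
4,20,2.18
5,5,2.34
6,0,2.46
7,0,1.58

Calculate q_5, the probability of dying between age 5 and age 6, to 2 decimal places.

lx = nx/n0 = nx/500: 1, 0.55, 0.28, 0.11, 0.04, 0.01, 0, 0
q_5 = (l_5 − l_6) / l_5 = (0.01 − 0) / 0.01
     = 0.01 / 0.01 = 1 → 1.00

1.00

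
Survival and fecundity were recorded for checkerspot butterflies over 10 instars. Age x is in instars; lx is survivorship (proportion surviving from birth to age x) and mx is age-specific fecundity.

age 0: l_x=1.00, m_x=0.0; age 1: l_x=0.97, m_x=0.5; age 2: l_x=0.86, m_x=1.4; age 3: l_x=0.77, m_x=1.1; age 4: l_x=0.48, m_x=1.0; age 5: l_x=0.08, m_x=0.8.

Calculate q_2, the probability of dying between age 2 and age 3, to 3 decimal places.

0.105

q_2 = (l_2 − l_3) / l_2 = (0.86 − 0.77) / 0.86
     = 0.09 / 0.86 = 0.104651… → 0.105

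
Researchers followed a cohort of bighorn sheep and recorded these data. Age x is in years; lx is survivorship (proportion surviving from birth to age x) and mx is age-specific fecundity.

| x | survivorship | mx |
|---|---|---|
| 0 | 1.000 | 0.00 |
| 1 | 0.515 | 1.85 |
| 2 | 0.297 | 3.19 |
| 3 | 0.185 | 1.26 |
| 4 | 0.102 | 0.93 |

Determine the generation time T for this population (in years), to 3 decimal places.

lx·mx: 0, 0.95275, 0.94743, 0.2331, 0.09486 → R0 = 2.22814
x·lx·mx: 0, 0.95275, 1.89486, 0.6993, 0.37944 → Σ = 3.92635
T = 3.92635 / 2.22814 = 1.762165… → 1.762

1.762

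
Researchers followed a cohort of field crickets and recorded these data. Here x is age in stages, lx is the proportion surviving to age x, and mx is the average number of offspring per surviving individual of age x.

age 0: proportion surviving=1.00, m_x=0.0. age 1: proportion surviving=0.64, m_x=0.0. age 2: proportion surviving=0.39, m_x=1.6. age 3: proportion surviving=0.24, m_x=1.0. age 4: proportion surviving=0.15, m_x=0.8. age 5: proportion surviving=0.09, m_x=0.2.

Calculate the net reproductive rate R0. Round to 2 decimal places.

lx·mx by age: 0, 0, 0.624, 0.24, 0.12, 0.018
R0 = Σ lx·mx = 1.002 → 1.00

1.00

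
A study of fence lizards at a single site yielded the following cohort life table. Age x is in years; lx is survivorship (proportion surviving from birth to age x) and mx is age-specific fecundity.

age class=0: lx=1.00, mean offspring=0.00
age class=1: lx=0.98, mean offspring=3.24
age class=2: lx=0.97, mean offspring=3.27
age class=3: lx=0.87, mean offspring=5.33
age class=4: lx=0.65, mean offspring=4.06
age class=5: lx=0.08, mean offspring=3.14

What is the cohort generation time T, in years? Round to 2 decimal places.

2.54

lx·mx: 0, 3.1752, 3.1719, 4.6371, 2.639, 0.2512 → R0 = 13.8744
x·lx·mx: 0, 3.1752, 6.3438, 13.9113, 10.556, 1.256 → Σ = 35.2423
T = 35.2423 / 13.8744 = 2.540095… → 2.54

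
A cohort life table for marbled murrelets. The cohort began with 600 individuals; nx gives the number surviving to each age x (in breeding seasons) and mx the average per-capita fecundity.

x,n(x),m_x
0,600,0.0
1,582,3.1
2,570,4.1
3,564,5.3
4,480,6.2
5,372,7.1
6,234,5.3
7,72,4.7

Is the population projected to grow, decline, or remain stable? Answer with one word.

lx = nx/n0 = nx/600: 1, 0.97, 0.95, 0.94, 0.8, 0.62, 0.39, 0.12
R0 = Σ lx·mx = 0 + 3.007 + 3.895 + 4.982 + 4.96 + 4.402 + 2.067 + 0.564 = 23.877
R0 > 1, so the population is growing.

growing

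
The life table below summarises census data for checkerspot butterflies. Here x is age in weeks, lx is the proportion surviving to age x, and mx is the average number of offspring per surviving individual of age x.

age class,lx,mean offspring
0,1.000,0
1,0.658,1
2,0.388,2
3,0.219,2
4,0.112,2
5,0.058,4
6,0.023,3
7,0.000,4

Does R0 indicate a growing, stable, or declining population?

growing

R0 = Σ lx·mx = 0 + 0.658 + 0.776 + 0.438 + 0.224 + 0.232 + 0.069 + 0 = 2.397
R0 > 1, so the population is growing.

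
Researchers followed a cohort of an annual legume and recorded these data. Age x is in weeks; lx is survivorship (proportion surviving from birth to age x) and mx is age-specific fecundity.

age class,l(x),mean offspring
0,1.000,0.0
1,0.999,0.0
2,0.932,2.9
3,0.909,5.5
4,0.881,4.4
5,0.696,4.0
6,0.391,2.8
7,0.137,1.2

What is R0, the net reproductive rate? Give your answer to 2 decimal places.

15.62

lx·mx by age: 0, 0, 2.7028, 4.9995, 3.8764, 2.784, 1.0948, 0.1644
R0 = Σ lx·mx = 15.6219 → 15.62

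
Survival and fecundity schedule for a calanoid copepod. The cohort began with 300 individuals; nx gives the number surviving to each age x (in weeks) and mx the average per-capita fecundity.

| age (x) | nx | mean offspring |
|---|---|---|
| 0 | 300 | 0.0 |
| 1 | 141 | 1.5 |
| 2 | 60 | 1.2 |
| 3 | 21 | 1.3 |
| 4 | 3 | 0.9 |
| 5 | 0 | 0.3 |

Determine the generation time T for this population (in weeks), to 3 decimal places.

1.430

lx = nx/n0 = nx/300: 1, 0.47, 0.2, 0.07, 0.01, 0
lx·mx: 0, 0.705, 0.24, 0.091, 0.009, 0 → R0 = 1.045
x·lx·mx: 0, 0.705, 0.48, 0.273, 0.036, 0 → Σ = 1.494
T = 1.494 / 1.045 = 1.429665… → 1.430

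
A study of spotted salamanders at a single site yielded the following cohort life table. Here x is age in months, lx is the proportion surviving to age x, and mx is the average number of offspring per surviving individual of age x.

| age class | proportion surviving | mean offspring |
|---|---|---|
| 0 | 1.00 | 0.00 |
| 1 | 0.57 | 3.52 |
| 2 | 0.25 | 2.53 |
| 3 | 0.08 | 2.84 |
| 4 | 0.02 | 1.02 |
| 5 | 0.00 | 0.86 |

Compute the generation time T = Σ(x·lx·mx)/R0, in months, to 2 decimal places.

1.40

lx·mx: 0, 2.0064, 0.6325, 0.2272, 0.0204, 0 → R0 = 2.8865
x·lx·mx: 0, 2.0064, 1.265, 0.6816, 0.0816, 0 → Σ = 4.0346
T = 4.0346 / 2.8865 = 1.397748… → 1.40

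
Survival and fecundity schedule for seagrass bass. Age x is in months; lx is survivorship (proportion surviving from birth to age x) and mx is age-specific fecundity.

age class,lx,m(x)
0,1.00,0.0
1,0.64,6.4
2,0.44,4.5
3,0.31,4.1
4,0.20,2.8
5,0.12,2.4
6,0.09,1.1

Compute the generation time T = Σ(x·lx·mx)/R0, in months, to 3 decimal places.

lx·mx: 0, 4.096, 1.98, 1.271, 0.56, 0.288, 0.099 → R0 = 8.294
x·lx·mx: 0, 4.096, 3.96, 3.813, 2.24, 1.44, 0.594 → Σ = 16.143
T = 16.143 / 8.294 = 1.946347… → 1.946

1.946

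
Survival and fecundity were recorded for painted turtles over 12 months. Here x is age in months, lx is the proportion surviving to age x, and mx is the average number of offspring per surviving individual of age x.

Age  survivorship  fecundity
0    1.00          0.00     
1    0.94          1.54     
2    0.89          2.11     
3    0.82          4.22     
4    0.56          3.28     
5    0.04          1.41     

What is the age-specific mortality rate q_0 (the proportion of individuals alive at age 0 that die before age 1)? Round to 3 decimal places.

q_0 = (l_0 − l_1) / l_0 = (1 − 0.94) / 1
     = 0.06 / 1 = 0.06 → 0.060

0.060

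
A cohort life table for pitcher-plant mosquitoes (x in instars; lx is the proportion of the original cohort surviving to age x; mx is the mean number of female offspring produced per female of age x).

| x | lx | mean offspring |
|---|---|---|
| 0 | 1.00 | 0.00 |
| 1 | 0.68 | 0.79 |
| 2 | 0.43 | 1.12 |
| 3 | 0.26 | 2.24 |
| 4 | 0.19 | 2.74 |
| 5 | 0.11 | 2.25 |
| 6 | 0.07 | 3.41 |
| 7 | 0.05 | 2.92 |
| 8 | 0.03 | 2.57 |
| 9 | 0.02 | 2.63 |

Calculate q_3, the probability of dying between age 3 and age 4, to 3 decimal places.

0.269

q_3 = (l_3 − l_4) / l_3 = (0.26 − 0.19) / 0.26
     = 0.07 / 0.26 = 0.269231… → 0.269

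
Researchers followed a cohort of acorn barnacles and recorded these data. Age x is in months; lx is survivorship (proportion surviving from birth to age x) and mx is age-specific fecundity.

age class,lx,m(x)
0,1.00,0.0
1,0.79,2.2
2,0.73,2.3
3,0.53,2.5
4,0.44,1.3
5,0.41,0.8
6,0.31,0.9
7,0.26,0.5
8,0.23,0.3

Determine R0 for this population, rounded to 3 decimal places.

lx·mx by age: 0, 1.738, 1.679, 1.325, 0.572, 0.328, 0.279, 0.13, 0.069
R0 = Σ lx·mx = 6.12 → 6.120

6.120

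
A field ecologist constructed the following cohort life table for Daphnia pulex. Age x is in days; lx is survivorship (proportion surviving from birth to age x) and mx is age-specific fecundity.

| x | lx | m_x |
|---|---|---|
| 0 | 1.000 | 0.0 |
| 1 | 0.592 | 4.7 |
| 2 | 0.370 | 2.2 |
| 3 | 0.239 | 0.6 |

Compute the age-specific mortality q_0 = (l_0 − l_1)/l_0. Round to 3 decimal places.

q_0 = (l_0 − l_1) / l_0 = (1 − 0.592) / 1
     = 0.408 / 1 = 0.408 → 0.408

0.408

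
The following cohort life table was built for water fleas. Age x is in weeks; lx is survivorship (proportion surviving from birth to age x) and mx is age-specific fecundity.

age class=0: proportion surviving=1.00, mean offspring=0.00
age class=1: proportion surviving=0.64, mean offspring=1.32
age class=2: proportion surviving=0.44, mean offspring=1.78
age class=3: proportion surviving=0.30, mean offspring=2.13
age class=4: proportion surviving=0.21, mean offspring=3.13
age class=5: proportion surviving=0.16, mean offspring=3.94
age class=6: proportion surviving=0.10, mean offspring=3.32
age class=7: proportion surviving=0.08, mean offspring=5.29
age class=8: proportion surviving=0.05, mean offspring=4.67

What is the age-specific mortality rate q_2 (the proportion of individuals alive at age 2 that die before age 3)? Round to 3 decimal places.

q_2 = (l_2 − l_3) / l_2 = (0.44 − 0.3) / 0.44
     = 0.14 / 0.44 = 0.318182… → 0.318

0.318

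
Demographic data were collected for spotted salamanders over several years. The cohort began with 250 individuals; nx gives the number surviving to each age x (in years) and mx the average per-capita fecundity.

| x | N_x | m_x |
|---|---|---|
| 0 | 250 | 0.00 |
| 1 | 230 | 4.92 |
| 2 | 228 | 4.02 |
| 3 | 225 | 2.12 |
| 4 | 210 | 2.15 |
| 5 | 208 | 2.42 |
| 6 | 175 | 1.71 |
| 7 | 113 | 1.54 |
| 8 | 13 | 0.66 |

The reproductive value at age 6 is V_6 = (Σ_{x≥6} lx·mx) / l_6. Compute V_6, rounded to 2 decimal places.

lx = nx/n0 = nx/250: 1, 0.92, 0.912, 0.9, 0.84, 0.832, 0.7, 0.452, 0.052
lx·mx for x ≥ 6: 1.197, 0.69608, 0.03432 → sum = 1.9274
V_6 = 1.9274 / l_6 = 1.9274 / 0.7 = 2.753429… → 2.75

2.75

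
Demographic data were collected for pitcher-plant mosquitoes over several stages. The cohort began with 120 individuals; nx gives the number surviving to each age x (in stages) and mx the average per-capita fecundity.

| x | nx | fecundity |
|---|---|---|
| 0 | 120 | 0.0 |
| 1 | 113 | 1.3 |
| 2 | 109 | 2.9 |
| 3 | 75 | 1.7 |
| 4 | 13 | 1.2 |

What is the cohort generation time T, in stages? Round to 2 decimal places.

2.02

lx = nx/n0 = nx/120: 1, 0.94167…, 0.90833…, 0.625, 0.10833…
lx·mx: 0, 1.224167…, 2.634167…, 1.0625, 0.13… → R0 = 5.050833…
x·lx·mx: 0, 1.224167…, 5.268333…, 3.1875, 0.52… → Σ = 10.2…
T = 10.2… / 5.050833… = 2.019469… → 2.02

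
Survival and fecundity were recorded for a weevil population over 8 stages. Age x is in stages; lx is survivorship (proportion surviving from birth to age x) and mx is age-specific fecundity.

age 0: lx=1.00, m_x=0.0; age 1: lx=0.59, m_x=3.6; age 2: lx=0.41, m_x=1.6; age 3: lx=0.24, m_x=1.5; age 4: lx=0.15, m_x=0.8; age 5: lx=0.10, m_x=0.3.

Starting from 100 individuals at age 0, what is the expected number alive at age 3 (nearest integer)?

Expected survivors = N0 · l_3 = 100 × 0.24 = 24 → 24

24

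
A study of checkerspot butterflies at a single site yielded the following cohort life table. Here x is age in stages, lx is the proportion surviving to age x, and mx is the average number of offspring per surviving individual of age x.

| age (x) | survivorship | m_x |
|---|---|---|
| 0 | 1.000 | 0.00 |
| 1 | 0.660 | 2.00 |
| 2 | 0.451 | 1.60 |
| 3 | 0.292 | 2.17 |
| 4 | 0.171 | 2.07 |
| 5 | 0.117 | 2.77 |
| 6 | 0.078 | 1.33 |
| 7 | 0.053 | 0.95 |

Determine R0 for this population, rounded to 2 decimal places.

3.51

lx·mx by age: 0, 1.32, 0.7216, 0.63364, 0.35397, 0.32409, 0.10374, 0.05035
R0 = Σ lx·mx = 3.50739 → 3.51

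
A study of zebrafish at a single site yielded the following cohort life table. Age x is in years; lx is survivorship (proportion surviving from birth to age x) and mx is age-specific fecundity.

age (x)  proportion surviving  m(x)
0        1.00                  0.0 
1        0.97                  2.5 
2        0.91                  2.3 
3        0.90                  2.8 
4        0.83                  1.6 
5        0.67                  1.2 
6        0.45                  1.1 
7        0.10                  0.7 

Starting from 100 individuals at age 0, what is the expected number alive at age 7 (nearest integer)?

Expected survivors = N0 · l_7 = 100 × 0.10 = 10 → 10

10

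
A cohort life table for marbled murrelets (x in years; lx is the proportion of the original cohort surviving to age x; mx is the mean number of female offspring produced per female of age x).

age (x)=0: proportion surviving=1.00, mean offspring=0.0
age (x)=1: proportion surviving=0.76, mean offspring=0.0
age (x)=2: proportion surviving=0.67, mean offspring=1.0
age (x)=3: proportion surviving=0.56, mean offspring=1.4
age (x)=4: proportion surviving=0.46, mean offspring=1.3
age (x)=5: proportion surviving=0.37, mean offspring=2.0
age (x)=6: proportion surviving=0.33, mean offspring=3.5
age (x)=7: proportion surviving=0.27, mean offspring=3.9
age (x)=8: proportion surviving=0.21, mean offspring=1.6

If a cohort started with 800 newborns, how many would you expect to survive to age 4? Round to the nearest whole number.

Expected survivors = N0 · l_4 = 800 × 0.46 = 368 → 368

368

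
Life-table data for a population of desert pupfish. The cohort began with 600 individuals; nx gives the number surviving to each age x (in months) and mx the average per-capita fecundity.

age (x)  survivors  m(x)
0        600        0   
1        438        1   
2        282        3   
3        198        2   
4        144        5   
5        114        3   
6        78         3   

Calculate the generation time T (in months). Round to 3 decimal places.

3.129

lx = nx/n0 = nx/600: 1, 0.73, 0.47, 0.33, 0.24, 0.19, 0.13
lx·mx: 0, 0.73, 1.41, 0.66, 1.2, 0.57, 0.39 → R0 = 4.96
x·lx·mx: 0, 0.73, 2.82, 1.98, 4.8, 2.85, 2.34 → Σ = 15.52
T = 15.52 / 4.96 = 3.129032… → 3.129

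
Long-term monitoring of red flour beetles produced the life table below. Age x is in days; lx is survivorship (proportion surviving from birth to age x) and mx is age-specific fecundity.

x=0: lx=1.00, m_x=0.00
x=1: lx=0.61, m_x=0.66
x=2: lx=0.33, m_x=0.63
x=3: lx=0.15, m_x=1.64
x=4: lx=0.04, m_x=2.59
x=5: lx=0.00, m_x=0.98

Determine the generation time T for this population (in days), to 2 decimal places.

lx·mx: 0, 0.4026, 0.2079, 0.246, 0.1036, 0 → R0 = 0.9601
x·lx·mx: 0, 0.4026, 0.4158, 0.738, 0.4144, 0 → Σ = 1.9708
T = 1.9708 / 0.9601 = 2.052703… → 2.05

2.05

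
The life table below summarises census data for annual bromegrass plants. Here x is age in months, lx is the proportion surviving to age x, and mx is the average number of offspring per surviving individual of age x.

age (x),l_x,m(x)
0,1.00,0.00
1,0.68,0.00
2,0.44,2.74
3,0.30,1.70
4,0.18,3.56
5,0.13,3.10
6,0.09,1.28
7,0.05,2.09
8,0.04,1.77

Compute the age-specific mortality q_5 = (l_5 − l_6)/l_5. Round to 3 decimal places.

0.308

q_5 = (l_5 − l_6) / l_5 = (0.13 − 0.09) / 0.13
     = 0.04 / 0.13 = 0.307692… → 0.308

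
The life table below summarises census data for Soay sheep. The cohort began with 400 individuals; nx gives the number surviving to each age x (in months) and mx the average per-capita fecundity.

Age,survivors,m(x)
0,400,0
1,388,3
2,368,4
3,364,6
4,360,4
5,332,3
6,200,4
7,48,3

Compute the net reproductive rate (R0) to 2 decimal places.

20.50

lx = nx/n0 = nx/400: 1, 0.97, 0.92, 0.91, 0.9, 0.83, 0.5, 0.12
lx·mx by age: 0, 2.91, 3.68, 5.46, 3.6, 2.49, 2, 0.36
R0 = Σ lx·mx = 20.5 → 20.50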